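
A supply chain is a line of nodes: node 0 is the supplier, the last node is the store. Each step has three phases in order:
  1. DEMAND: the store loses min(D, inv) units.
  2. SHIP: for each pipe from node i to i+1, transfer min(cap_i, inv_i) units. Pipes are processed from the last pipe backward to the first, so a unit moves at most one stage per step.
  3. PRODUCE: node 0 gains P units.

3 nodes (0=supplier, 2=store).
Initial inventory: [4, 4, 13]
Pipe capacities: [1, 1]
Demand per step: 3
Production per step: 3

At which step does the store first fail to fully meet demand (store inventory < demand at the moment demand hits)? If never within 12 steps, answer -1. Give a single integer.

Step 1: demand=3,sold=3 ship[1->2]=1 ship[0->1]=1 prod=3 -> [6 4 11]
Step 2: demand=3,sold=3 ship[1->2]=1 ship[0->1]=1 prod=3 -> [8 4 9]
Step 3: demand=3,sold=3 ship[1->2]=1 ship[0->1]=1 prod=3 -> [10 4 7]
Step 4: demand=3,sold=3 ship[1->2]=1 ship[0->1]=1 prod=3 -> [12 4 5]
Step 5: demand=3,sold=3 ship[1->2]=1 ship[0->1]=1 prod=3 -> [14 4 3]
Step 6: demand=3,sold=3 ship[1->2]=1 ship[0->1]=1 prod=3 -> [16 4 1]
Step 7: demand=3,sold=1 ship[1->2]=1 ship[0->1]=1 prod=3 -> [18 4 1]
Step 8: demand=3,sold=1 ship[1->2]=1 ship[0->1]=1 prod=3 -> [20 4 1]
Step 9: demand=3,sold=1 ship[1->2]=1 ship[0->1]=1 prod=3 -> [22 4 1]
Step 10: demand=3,sold=1 ship[1->2]=1 ship[0->1]=1 prod=3 -> [24 4 1]
Step 11: demand=3,sold=1 ship[1->2]=1 ship[0->1]=1 prod=3 -> [26 4 1]
Step 12: demand=3,sold=1 ship[1->2]=1 ship[0->1]=1 prod=3 -> [28 4 1]
First stockout at step 7

7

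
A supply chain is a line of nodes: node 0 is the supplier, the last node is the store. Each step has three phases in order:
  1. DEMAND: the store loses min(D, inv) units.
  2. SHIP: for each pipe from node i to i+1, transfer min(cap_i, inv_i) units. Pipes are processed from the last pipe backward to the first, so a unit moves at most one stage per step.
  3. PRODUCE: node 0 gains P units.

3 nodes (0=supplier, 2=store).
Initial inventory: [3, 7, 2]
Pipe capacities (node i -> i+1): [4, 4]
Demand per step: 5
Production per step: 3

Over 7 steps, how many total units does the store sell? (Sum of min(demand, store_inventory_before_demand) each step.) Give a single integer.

Answer: 24

Derivation:
Step 1: sold=2 (running total=2) -> [3 6 4]
Step 2: sold=4 (running total=6) -> [3 5 4]
Step 3: sold=4 (running total=10) -> [3 4 4]
Step 4: sold=4 (running total=14) -> [3 3 4]
Step 5: sold=4 (running total=18) -> [3 3 3]
Step 6: sold=3 (running total=21) -> [3 3 3]
Step 7: sold=3 (running total=24) -> [3 3 3]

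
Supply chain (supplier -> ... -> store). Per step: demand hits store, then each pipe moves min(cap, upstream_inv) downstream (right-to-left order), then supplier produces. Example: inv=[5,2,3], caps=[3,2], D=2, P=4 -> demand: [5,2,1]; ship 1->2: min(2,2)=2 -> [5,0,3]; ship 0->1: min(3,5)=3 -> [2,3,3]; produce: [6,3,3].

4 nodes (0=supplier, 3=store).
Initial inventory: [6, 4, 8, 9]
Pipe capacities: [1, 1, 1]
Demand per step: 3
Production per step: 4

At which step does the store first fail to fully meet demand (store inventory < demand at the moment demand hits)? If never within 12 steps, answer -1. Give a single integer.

Step 1: demand=3,sold=3 ship[2->3]=1 ship[1->2]=1 ship[0->1]=1 prod=4 -> [9 4 8 7]
Step 2: demand=3,sold=3 ship[2->3]=1 ship[1->2]=1 ship[0->1]=1 prod=4 -> [12 4 8 5]
Step 3: demand=3,sold=3 ship[2->3]=1 ship[1->2]=1 ship[0->1]=1 prod=4 -> [15 4 8 3]
Step 4: demand=3,sold=3 ship[2->3]=1 ship[1->2]=1 ship[0->1]=1 prod=4 -> [18 4 8 1]
Step 5: demand=3,sold=1 ship[2->3]=1 ship[1->2]=1 ship[0->1]=1 prod=4 -> [21 4 8 1]
Step 6: demand=3,sold=1 ship[2->3]=1 ship[1->2]=1 ship[0->1]=1 prod=4 -> [24 4 8 1]
Step 7: demand=3,sold=1 ship[2->3]=1 ship[1->2]=1 ship[0->1]=1 prod=4 -> [27 4 8 1]
Step 8: demand=3,sold=1 ship[2->3]=1 ship[1->2]=1 ship[0->1]=1 prod=4 -> [30 4 8 1]
Step 9: demand=3,sold=1 ship[2->3]=1 ship[1->2]=1 ship[0->1]=1 prod=4 -> [33 4 8 1]
Step 10: demand=3,sold=1 ship[2->3]=1 ship[1->2]=1 ship[0->1]=1 prod=4 -> [36 4 8 1]
Step 11: demand=3,sold=1 ship[2->3]=1 ship[1->2]=1 ship[0->1]=1 prod=4 -> [39 4 8 1]
Step 12: demand=3,sold=1 ship[2->3]=1 ship[1->2]=1 ship[0->1]=1 prod=4 -> [42 4 8 1]
First stockout at step 5

5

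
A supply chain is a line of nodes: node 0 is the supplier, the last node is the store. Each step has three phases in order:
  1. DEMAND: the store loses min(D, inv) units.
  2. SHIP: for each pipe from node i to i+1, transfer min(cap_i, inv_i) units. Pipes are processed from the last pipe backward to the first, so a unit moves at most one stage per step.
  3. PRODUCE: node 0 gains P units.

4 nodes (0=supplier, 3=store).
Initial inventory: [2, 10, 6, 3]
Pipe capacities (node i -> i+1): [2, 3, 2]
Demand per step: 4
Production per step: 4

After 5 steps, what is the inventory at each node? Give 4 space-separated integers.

Step 1: demand=4,sold=3 ship[2->3]=2 ship[1->2]=3 ship[0->1]=2 prod=4 -> inv=[4 9 7 2]
Step 2: demand=4,sold=2 ship[2->3]=2 ship[1->2]=3 ship[0->1]=2 prod=4 -> inv=[6 8 8 2]
Step 3: demand=4,sold=2 ship[2->3]=2 ship[1->2]=3 ship[0->1]=2 prod=4 -> inv=[8 7 9 2]
Step 4: demand=4,sold=2 ship[2->3]=2 ship[1->2]=3 ship[0->1]=2 prod=4 -> inv=[10 6 10 2]
Step 5: demand=4,sold=2 ship[2->3]=2 ship[1->2]=3 ship[0->1]=2 prod=4 -> inv=[12 5 11 2]

12 5 11 2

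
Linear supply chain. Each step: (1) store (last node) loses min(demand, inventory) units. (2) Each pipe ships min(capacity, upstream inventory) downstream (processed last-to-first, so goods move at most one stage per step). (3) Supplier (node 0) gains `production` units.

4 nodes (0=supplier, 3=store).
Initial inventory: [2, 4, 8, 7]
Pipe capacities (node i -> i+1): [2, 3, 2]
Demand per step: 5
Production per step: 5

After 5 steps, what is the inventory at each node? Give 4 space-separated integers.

Step 1: demand=5,sold=5 ship[2->3]=2 ship[1->2]=3 ship[0->1]=2 prod=5 -> inv=[5 3 9 4]
Step 2: demand=5,sold=4 ship[2->3]=2 ship[1->2]=3 ship[0->1]=2 prod=5 -> inv=[8 2 10 2]
Step 3: demand=5,sold=2 ship[2->3]=2 ship[1->2]=2 ship[0->1]=2 prod=5 -> inv=[11 2 10 2]
Step 4: demand=5,sold=2 ship[2->3]=2 ship[1->2]=2 ship[0->1]=2 prod=5 -> inv=[14 2 10 2]
Step 5: demand=5,sold=2 ship[2->3]=2 ship[1->2]=2 ship[0->1]=2 prod=5 -> inv=[17 2 10 2]

17 2 10 2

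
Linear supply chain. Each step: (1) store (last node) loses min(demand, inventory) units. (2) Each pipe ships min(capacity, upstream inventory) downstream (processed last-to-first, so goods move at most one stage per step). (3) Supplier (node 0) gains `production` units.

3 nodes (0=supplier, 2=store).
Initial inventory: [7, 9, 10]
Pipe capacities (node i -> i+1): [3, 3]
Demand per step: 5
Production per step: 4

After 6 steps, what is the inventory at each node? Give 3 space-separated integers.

Step 1: demand=5,sold=5 ship[1->2]=3 ship[0->1]=3 prod=4 -> inv=[8 9 8]
Step 2: demand=5,sold=5 ship[1->2]=3 ship[0->1]=3 prod=4 -> inv=[9 9 6]
Step 3: demand=5,sold=5 ship[1->2]=3 ship[0->1]=3 prod=4 -> inv=[10 9 4]
Step 4: demand=5,sold=4 ship[1->2]=3 ship[0->1]=3 prod=4 -> inv=[11 9 3]
Step 5: demand=5,sold=3 ship[1->2]=3 ship[0->1]=3 prod=4 -> inv=[12 9 3]
Step 6: demand=5,sold=3 ship[1->2]=3 ship[0->1]=3 prod=4 -> inv=[13 9 3]

13 9 3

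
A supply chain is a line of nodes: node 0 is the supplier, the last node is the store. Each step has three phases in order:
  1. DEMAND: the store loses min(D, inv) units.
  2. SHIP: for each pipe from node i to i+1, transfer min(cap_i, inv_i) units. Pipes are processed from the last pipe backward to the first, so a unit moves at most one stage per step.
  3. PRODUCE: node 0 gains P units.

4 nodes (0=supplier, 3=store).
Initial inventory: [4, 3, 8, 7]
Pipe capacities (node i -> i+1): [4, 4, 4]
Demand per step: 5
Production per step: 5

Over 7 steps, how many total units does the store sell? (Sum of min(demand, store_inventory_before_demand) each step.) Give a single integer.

Answer: 31

Derivation:
Step 1: sold=5 (running total=5) -> [5 4 7 6]
Step 2: sold=5 (running total=10) -> [6 4 7 5]
Step 3: sold=5 (running total=15) -> [7 4 7 4]
Step 4: sold=4 (running total=19) -> [8 4 7 4]
Step 5: sold=4 (running total=23) -> [9 4 7 4]
Step 6: sold=4 (running total=27) -> [10 4 7 4]
Step 7: sold=4 (running total=31) -> [11 4 7 4]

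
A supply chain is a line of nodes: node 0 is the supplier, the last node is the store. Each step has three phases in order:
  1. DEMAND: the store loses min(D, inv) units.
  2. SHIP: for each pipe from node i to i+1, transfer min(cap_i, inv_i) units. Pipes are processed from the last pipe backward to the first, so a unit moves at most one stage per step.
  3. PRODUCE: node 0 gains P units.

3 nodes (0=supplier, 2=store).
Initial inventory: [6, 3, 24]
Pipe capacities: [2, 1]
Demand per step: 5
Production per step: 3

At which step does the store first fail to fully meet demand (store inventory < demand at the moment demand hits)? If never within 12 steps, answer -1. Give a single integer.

Step 1: demand=5,sold=5 ship[1->2]=1 ship[0->1]=2 prod=3 -> [7 4 20]
Step 2: demand=5,sold=5 ship[1->2]=1 ship[0->1]=2 prod=3 -> [8 5 16]
Step 3: demand=5,sold=5 ship[1->2]=1 ship[0->1]=2 prod=3 -> [9 6 12]
Step 4: demand=5,sold=5 ship[1->2]=1 ship[0->1]=2 prod=3 -> [10 7 8]
Step 5: demand=5,sold=5 ship[1->2]=1 ship[0->1]=2 prod=3 -> [11 8 4]
Step 6: demand=5,sold=4 ship[1->2]=1 ship[0->1]=2 prod=3 -> [12 9 1]
Step 7: demand=5,sold=1 ship[1->2]=1 ship[0->1]=2 prod=3 -> [13 10 1]
Step 8: demand=5,sold=1 ship[1->2]=1 ship[0->1]=2 prod=3 -> [14 11 1]
Step 9: demand=5,sold=1 ship[1->2]=1 ship[0->1]=2 prod=3 -> [15 12 1]
Step 10: demand=5,sold=1 ship[1->2]=1 ship[0->1]=2 prod=3 -> [16 13 1]
Step 11: demand=5,sold=1 ship[1->2]=1 ship[0->1]=2 prod=3 -> [17 14 1]
Step 12: demand=5,sold=1 ship[1->2]=1 ship[0->1]=2 prod=3 -> [18 15 1]
First stockout at step 6

6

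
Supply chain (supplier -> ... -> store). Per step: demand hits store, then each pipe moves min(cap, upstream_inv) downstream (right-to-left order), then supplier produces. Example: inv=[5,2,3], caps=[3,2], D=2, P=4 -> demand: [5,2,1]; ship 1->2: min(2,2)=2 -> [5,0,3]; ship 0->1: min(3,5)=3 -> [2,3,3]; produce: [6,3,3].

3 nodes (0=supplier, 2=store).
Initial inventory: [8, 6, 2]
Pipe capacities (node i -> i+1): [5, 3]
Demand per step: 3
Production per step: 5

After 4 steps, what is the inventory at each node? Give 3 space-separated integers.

Step 1: demand=3,sold=2 ship[1->2]=3 ship[0->1]=5 prod=5 -> inv=[8 8 3]
Step 2: demand=3,sold=3 ship[1->2]=3 ship[0->1]=5 prod=5 -> inv=[8 10 3]
Step 3: demand=3,sold=3 ship[1->2]=3 ship[0->1]=5 prod=5 -> inv=[8 12 3]
Step 4: demand=3,sold=3 ship[1->2]=3 ship[0->1]=5 prod=5 -> inv=[8 14 3]

8 14 3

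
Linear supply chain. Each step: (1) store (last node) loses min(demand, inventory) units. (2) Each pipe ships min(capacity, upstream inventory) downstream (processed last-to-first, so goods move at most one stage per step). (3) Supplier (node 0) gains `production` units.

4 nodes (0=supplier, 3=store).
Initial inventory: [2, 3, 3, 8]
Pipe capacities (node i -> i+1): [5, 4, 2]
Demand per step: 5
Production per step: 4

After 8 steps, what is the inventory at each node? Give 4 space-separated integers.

Step 1: demand=5,sold=5 ship[2->3]=2 ship[1->2]=3 ship[0->1]=2 prod=4 -> inv=[4 2 4 5]
Step 2: demand=5,sold=5 ship[2->3]=2 ship[1->2]=2 ship[0->1]=4 prod=4 -> inv=[4 4 4 2]
Step 3: demand=5,sold=2 ship[2->3]=2 ship[1->2]=4 ship[0->1]=4 prod=4 -> inv=[4 4 6 2]
Step 4: demand=5,sold=2 ship[2->3]=2 ship[1->2]=4 ship[0->1]=4 prod=4 -> inv=[4 4 8 2]
Step 5: demand=5,sold=2 ship[2->3]=2 ship[1->2]=4 ship[0->1]=4 prod=4 -> inv=[4 4 10 2]
Step 6: demand=5,sold=2 ship[2->3]=2 ship[1->2]=4 ship[0->1]=4 prod=4 -> inv=[4 4 12 2]
Step 7: demand=5,sold=2 ship[2->3]=2 ship[1->2]=4 ship[0->1]=4 prod=4 -> inv=[4 4 14 2]
Step 8: demand=5,sold=2 ship[2->3]=2 ship[1->2]=4 ship[0->1]=4 prod=4 -> inv=[4 4 16 2]

4 4 16 2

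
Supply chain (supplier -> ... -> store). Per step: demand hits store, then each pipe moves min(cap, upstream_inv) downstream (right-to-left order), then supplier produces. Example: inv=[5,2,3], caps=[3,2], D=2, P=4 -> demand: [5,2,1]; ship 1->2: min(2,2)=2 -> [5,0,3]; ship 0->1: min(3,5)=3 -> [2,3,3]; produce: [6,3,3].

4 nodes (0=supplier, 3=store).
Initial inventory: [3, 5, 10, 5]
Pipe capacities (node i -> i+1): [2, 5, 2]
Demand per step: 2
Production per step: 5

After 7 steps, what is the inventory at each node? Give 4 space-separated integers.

Step 1: demand=2,sold=2 ship[2->3]=2 ship[1->2]=5 ship[0->1]=2 prod=5 -> inv=[6 2 13 5]
Step 2: demand=2,sold=2 ship[2->3]=2 ship[1->2]=2 ship[0->1]=2 prod=5 -> inv=[9 2 13 5]
Step 3: demand=2,sold=2 ship[2->3]=2 ship[1->2]=2 ship[0->1]=2 prod=5 -> inv=[12 2 13 5]
Step 4: demand=2,sold=2 ship[2->3]=2 ship[1->2]=2 ship[0->1]=2 prod=5 -> inv=[15 2 13 5]
Step 5: demand=2,sold=2 ship[2->3]=2 ship[1->2]=2 ship[0->1]=2 prod=5 -> inv=[18 2 13 5]
Step 6: demand=2,sold=2 ship[2->3]=2 ship[1->2]=2 ship[0->1]=2 prod=5 -> inv=[21 2 13 5]
Step 7: demand=2,sold=2 ship[2->3]=2 ship[1->2]=2 ship[0->1]=2 prod=5 -> inv=[24 2 13 5]

24 2 13 5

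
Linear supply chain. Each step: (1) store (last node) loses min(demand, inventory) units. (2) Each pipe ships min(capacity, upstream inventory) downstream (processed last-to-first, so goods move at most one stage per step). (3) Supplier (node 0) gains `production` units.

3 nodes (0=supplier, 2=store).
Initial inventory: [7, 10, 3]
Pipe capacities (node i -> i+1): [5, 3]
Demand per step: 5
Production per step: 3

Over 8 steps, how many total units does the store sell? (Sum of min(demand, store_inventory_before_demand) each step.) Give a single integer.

Step 1: sold=3 (running total=3) -> [5 12 3]
Step 2: sold=3 (running total=6) -> [3 14 3]
Step 3: sold=3 (running total=9) -> [3 14 3]
Step 4: sold=3 (running total=12) -> [3 14 3]
Step 5: sold=3 (running total=15) -> [3 14 3]
Step 6: sold=3 (running total=18) -> [3 14 3]
Step 7: sold=3 (running total=21) -> [3 14 3]
Step 8: sold=3 (running total=24) -> [3 14 3]

Answer: 24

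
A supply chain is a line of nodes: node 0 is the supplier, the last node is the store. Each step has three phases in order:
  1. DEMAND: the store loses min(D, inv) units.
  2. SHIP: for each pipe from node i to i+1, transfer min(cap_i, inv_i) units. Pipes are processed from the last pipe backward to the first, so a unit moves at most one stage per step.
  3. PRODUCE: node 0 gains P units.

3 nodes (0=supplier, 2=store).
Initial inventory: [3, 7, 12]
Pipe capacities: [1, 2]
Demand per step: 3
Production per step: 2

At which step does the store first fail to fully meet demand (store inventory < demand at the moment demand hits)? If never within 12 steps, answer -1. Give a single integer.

Step 1: demand=3,sold=3 ship[1->2]=2 ship[0->1]=1 prod=2 -> [4 6 11]
Step 2: demand=3,sold=3 ship[1->2]=2 ship[0->1]=1 prod=2 -> [5 5 10]
Step 3: demand=3,sold=3 ship[1->2]=2 ship[0->1]=1 prod=2 -> [6 4 9]
Step 4: demand=3,sold=3 ship[1->2]=2 ship[0->1]=1 prod=2 -> [7 3 8]
Step 5: demand=3,sold=3 ship[1->2]=2 ship[0->1]=1 prod=2 -> [8 2 7]
Step 6: demand=3,sold=3 ship[1->2]=2 ship[0->1]=1 prod=2 -> [9 1 6]
Step 7: demand=3,sold=3 ship[1->2]=1 ship[0->1]=1 prod=2 -> [10 1 4]
Step 8: demand=3,sold=3 ship[1->2]=1 ship[0->1]=1 prod=2 -> [11 1 2]
Step 9: demand=3,sold=2 ship[1->2]=1 ship[0->1]=1 prod=2 -> [12 1 1]
Step 10: demand=3,sold=1 ship[1->2]=1 ship[0->1]=1 prod=2 -> [13 1 1]
Step 11: demand=3,sold=1 ship[1->2]=1 ship[0->1]=1 prod=2 -> [14 1 1]
Step 12: demand=3,sold=1 ship[1->2]=1 ship[0->1]=1 prod=2 -> [15 1 1]
First stockout at step 9

9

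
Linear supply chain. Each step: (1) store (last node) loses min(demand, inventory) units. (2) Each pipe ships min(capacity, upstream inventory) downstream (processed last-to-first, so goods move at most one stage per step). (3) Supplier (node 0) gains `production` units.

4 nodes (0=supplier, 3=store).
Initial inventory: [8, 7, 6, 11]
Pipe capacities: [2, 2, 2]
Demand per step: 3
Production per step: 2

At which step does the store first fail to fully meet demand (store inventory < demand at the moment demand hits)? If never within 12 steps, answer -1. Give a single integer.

Step 1: demand=3,sold=3 ship[2->3]=2 ship[1->2]=2 ship[0->1]=2 prod=2 -> [8 7 6 10]
Step 2: demand=3,sold=3 ship[2->3]=2 ship[1->2]=2 ship[0->1]=2 prod=2 -> [8 7 6 9]
Step 3: demand=3,sold=3 ship[2->3]=2 ship[1->2]=2 ship[0->1]=2 prod=2 -> [8 7 6 8]
Step 4: demand=3,sold=3 ship[2->3]=2 ship[1->2]=2 ship[0->1]=2 prod=2 -> [8 7 6 7]
Step 5: demand=3,sold=3 ship[2->3]=2 ship[1->2]=2 ship[0->1]=2 prod=2 -> [8 7 6 6]
Step 6: demand=3,sold=3 ship[2->3]=2 ship[1->2]=2 ship[0->1]=2 prod=2 -> [8 7 6 5]
Step 7: demand=3,sold=3 ship[2->3]=2 ship[1->2]=2 ship[0->1]=2 prod=2 -> [8 7 6 4]
Step 8: demand=3,sold=3 ship[2->3]=2 ship[1->2]=2 ship[0->1]=2 prod=2 -> [8 7 6 3]
Step 9: demand=3,sold=3 ship[2->3]=2 ship[1->2]=2 ship[0->1]=2 prod=2 -> [8 7 6 2]
Step 10: demand=3,sold=2 ship[2->3]=2 ship[1->2]=2 ship[0->1]=2 prod=2 -> [8 7 6 2]
Step 11: demand=3,sold=2 ship[2->3]=2 ship[1->2]=2 ship[0->1]=2 prod=2 -> [8 7 6 2]
Step 12: demand=3,sold=2 ship[2->3]=2 ship[1->2]=2 ship[0->1]=2 prod=2 -> [8 7 6 2]
First stockout at step 10

10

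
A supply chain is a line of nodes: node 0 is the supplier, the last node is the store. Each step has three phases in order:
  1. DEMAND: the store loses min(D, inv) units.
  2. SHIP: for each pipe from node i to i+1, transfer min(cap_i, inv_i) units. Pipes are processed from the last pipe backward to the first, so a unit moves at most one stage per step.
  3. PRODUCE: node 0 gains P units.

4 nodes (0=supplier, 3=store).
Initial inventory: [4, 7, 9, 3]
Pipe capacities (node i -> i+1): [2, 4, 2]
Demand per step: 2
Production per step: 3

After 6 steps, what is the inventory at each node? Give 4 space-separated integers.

Step 1: demand=2,sold=2 ship[2->3]=2 ship[1->2]=4 ship[0->1]=2 prod=3 -> inv=[5 5 11 3]
Step 2: demand=2,sold=2 ship[2->3]=2 ship[1->2]=4 ship[0->1]=2 prod=3 -> inv=[6 3 13 3]
Step 3: demand=2,sold=2 ship[2->3]=2 ship[1->2]=3 ship[0->1]=2 prod=3 -> inv=[7 2 14 3]
Step 4: demand=2,sold=2 ship[2->3]=2 ship[1->2]=2 ship[0->1]=2 prod=3 -> inv=[8 2 14 3]
Step 5: demand=2,sold=2 ship[2->3]=2 ship[1->2]=2 ship[0->1]=2 prod=3 -> inv=[9 2 14 3]
Step 6: demand=2,sold=2 ship[2->3]=2 ship[1->2]=2 ship[0->1]=2 prod=3 -> inv=[10 2 14 3]

10 2 14 3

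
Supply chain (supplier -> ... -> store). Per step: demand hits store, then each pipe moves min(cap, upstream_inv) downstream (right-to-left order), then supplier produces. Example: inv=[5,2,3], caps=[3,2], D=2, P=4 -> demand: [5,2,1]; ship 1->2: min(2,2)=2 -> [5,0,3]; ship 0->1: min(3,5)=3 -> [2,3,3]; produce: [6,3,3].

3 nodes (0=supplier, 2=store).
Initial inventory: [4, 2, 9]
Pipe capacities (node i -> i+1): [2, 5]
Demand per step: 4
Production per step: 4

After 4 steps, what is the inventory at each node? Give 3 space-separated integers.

Step 1: demand=4,sold=4 ship[1->2]=2 ship[0->1]=2 prod=4 -> inv=[6 2 7]
Step 2: demand=4,sold=4 ship[1->2]=2 ship[0->1]=2 prod=4 -> inv=[8 2 5]
Step 3: demand=4,sold=4 ship[1->2]=2 ship[0->1]=2 prod=4 -> inv=[10 2 3]
Step 4: demand=4,sold=3 ship[1->2]=2 ship[0->1]=2 prod=4 -> inv=[12 2 2]

12 2 2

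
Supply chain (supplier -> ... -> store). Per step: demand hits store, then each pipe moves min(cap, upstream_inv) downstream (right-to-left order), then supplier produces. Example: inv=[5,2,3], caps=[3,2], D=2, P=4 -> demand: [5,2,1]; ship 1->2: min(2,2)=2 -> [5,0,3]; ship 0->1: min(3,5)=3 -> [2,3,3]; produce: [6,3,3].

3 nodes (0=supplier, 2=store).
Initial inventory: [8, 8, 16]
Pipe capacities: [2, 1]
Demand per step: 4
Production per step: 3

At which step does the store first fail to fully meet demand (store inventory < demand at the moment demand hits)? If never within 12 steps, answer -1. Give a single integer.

Step 1: demand=4,sold=4 ship[1->2]=1 ship[0->1]=2 prod=3 -> [9 9 13]
Step 2: demand=4,sold=4 ship[1->2]=1 ship[0->1]=2 prod=3 -> [10 10 10]
Step 3: demand=4,sold=4 ship[1->2]=1 ship[0->1]=2 prod=3 -> [11 11 7]
Step 4: demand=4,sold=4 ship[1->2]=1 ship[0->1]=2 prod=3 -> [12 12 4]
Step 5: demand=4,sold=4 ship[1->2]=1 ship[0->1]=2 prod=3 -> [13 13 1]
Step 6: demand=4,sold=1 ship[1->2]=1 ship[0->1]=2 prod=3 -> [14 14 1]
Step 7: demand=4,sold=1 ship[1->2]=1 ship[0->1]=2 prod=3 -> [15 15 1]
Step 8: demand=4,sold=1 ship[1->2]=1 ship[0->1]=2 prod=3 -> [16 16 1]
Step 9: demand=4,sold=1 ship[1->2]=1 ship[0->1]=2 prod=3 -> [17 17 1]
Step 10: demand=4,sold=1 ship[1->2]=1 ship[0->1]=2 prod=3 -> [18 18 1]
Step 11: demand=4,sold=1 ship[1->2]=1 ship[0->1]=2 prod=3 -> [19 19 1]
Step 12: demand=4,sold=1 ship[1->2]=1 ship[0->1]=2 prod=3 -> [20 20 1]
First stockout at step 6

6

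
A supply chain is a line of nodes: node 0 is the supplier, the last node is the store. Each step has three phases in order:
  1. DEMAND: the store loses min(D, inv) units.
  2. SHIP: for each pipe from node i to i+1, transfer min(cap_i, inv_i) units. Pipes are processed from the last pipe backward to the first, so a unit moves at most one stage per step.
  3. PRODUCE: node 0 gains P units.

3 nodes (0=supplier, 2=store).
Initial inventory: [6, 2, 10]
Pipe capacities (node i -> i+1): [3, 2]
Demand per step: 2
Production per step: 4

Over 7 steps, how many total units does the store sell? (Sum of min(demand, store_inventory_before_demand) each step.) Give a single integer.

Step 1: sold=2 (running total=2) -> [7 3 10]
Step 2: sold=2 (running total=4) -> [8 4 10]
Step 3: sold=2 (running total=6) -> [9 5 10]
Step 4: sold=2 (running total=8) -> [10 6 10]
Step 5: sold=2 (running total=10) -> [11 7 10]
Step 6: sold=2 (running total=12) -> [12 8 10]
Step 7: sold=2 (running total=14) -> [13 9 10]

Answer: 14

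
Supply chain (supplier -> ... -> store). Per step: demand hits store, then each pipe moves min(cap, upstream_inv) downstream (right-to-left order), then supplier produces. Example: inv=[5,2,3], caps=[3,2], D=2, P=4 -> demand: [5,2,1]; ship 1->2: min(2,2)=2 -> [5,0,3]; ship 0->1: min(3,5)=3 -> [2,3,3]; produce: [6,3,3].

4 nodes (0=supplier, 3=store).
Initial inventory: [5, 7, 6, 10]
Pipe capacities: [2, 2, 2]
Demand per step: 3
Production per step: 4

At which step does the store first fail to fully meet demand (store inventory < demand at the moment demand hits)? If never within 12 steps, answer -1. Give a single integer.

Step 1: demand=3,sold=3 ship[2->3]=2 ship[1->2]=2 ship[0->1]=2 prod=4 -> [7 7 6 9]
Step 2: demand=3,sold=3 ship[2->3]=2 ship[1->2]=2 ship[0->1]=2 prod=4 -> [9 7 6 8]
Step 3: demand=3,sold=3 ship[2->3]=2 ship[1->2]=2 ship[0->1]=2 prod=4 -> [11 7 6 7]
Step 4: demand=3,sold=3 ship[2->3]=2 ship[1->2]=2 ship[0->1]=2 prod=4 -> [13 7 6 6]
Step 5: demand=3,sold=3 ship[2->3]=2 ship[1->2]=2 ship[0->1]=2 prod=4 -> [15 7 6 5]
Step 6: demand=3,sold=3 ship[2->3]=2 ship[1->2]=2 ship[0->1]=2 prod=4 -> [17 7 6 4]
Step 7: demand=3,sold=3 ship[2->3]=2 ship[1->2]=2 ship[0->1]=2 prod=4 -> [19 7 6 3]
Step 8: demand=3,sold=3 ship[2->3]=2 ship[1->2]=2 ship[0->1]=2 prod=4 -> [21 7 6 2]
Step 9: demand=3,sold=2 ship[2->3]=2 ship[1->2]=2 ship[0->1]=2 prod=4 -> [23 7 6 2]
Step 10: demand=3,sold=2 ship[2->3]=2 ship[1->2]=2 ship[0->1]=2 prod=4 -> [25 7 6 2]
Step 11: demand=3,sold=2 ship[2->3]=2 ship[1->2]=2 ship[0->1]=2 prod=4 -> [27 7 6 2]
Step 12: demand=3,sold=2 ship[2->3]=2 ship[1->2]=2 ship[0->1]=2 prod=4 -> [29 7 6 2]
First stockout at step 9

9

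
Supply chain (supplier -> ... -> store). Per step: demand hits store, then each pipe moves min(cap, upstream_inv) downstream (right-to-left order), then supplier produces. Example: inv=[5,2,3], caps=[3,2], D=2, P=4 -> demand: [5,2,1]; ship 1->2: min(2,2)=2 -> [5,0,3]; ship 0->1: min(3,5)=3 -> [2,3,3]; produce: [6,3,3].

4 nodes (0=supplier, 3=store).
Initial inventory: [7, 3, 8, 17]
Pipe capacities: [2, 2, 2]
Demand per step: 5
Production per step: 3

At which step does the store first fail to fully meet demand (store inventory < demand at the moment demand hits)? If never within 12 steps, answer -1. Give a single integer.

Step 1: demand=5,sold=5 ship[2->3]=2 ship[1->2]=2 ship[0->1]=2 prod=3 -> [8 3 8 14]
Step 2: demand=5,sold=5 ship[2->3]=2 ship[1->2]=2 ship[0->1]=2 prod=3 -> [9 3 8 11]
Step 3: demand=5,sold=5 ship[2->3]=2 ship[1->2]=2 ship[0->1]=2 prod=3 -> [10 3 8 8]
Step 4: demand=5,sold=5 ship[2->3]=2 ship[1->2]=2 ship[0->1]=2 prod=3 -> [11 3 8 5]
Step 5: demand=5,sold=5 ship[2->3]=2 ship[1->2]=2 ship[0->1]=2 prod=3 -> [12 3 8 2]
Step 6: demand=5,sold=2 ship[2->3]=2 ship[1->2]=2 ship[0->1]=2 prod=3 -> [13 3 8 2]
Step 7: demand=5,sold=2 ship[2->3]=2 ship[1->2]=2 ship[0->1]=2 prod=3 -> [14 3 8 2]
Step 8: demand=5,sold=2 ship[2->3]=2 ship[1->2]=2 ship[0->1]=2 prod=3 -> [15 3 8 2]
Step 9: demand=5,sold=2 ship[2->3]=2 ship[1->2]=2 ship[0->1]=2 prod=3 -> [16 3 8 2]
Step 10: demand=5,sold=2 ship[2->3]=2 ship[1->2]=2 ship[0->1]=2 prod=3 -> [17 3 8 2]
Step 11: demand=5,sold=2 ship[2->3]=2 ship[1->2]=2 ship[0->1]=2 prod=3 -> [18 3 8 2]
Step 12: demand=5,sold=2 ship[2->3]=2 ship[1->2]=2 ship[0->1]=2 prod=3 -> [19 3 8 2]
First stockout at step 6

6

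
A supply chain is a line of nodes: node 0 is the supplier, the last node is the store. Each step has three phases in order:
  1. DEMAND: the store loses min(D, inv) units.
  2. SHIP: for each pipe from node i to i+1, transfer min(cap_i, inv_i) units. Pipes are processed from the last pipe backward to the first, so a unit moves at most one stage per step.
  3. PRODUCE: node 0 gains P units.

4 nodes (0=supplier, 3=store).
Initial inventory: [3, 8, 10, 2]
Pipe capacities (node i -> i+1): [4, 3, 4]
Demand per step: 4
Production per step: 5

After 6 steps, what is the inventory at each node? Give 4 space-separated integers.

Step 1: demand=4,sold=2 ship[2->3]=4 ship[1->2]=3 ship[0->1]=3 prod=5 -> inv=[5 8 9 4]
Step 2: demand=4,sold=4 ship[2->3]=4 ship[1->2]=3 ship[0->1]=4 prod=5 -> inv=[6 9 8 4]
Step 3: demand=4,sold=4 ship[2->3]=4 ship[1->2]=3 ship[0->1]=4 prod=5 -> inv=[7 10 7 4]
Step 4: demand=4,sold=4 ship[2->3]=4 ship[1->2]=3 ship[0->1]=4 prod=5 -> inv=[8 11 6 4]
Step 5: demand=4,sold=4 ship[2->3]=4 ship[1->2]=3 ship[0->1]=4 prod=5 -> inv=[9 12 5 4]
Step 6: demand=4,sold=4 ship[2->3]=4 ship[1->2]=3 ship[0->1]=4 prod=5 -> inv=[10 13 4 4]

10 13 4 4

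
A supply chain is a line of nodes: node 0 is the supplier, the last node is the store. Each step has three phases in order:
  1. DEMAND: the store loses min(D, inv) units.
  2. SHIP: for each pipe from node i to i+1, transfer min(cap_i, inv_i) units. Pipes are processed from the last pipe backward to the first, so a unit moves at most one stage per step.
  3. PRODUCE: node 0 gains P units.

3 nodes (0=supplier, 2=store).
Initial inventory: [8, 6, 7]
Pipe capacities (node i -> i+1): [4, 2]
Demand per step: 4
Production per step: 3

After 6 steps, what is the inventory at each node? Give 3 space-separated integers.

Step 1: demand=4,sold=4 ship[1->2]=2 ship[0->1]=4 prod=3 -> inv=[7 8 5]
Step 2: demand=4,sold=4 ship[1->2]=2 ship[0->1]=4 prod=3 -> inv=[6 10 3]
Step 3: demand=4,sold=3 ship[1->2]=2 ship[0->1]=4 prod=3 -> inv=[5 12 2]
Step 4: demand=4,sold=2 ship[1->2]=2 ship[0->1]=4 prod=3 -> inv=[4 14 2]
Step 5: demand=4,sold=2 ship[1->2]=2 ship[0->1]=4 prod=3 -> inv=[3 16 2]
Step 6: demand=4,sold=2 ship[1->2]=2 ship[0->1]=3 prod=3 -> inv=[3 17 2]

3 17 2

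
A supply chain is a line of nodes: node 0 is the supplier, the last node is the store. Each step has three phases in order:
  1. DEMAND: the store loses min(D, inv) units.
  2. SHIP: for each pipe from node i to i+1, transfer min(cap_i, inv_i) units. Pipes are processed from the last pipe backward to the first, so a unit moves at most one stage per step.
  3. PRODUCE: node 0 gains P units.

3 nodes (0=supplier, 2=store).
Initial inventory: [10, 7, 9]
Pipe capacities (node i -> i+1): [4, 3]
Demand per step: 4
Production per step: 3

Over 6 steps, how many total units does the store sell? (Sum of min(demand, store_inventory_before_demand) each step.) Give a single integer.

Answer: 24

Derivation:
Step 1: sold=4 (running total=4) -> [9 8 8]
Step 2: sold=4 (running total=8) -> [8 9 7]
Step 3: sold=4 (running total=12) -> [7 10 6]
Step 4: sold=4 (running total=16) -> [6 11 5]
Step 5: sold=4 (running total=20) -> [5 12 4]
Step 6: sold=4 (running total=24) -> [4 13 3]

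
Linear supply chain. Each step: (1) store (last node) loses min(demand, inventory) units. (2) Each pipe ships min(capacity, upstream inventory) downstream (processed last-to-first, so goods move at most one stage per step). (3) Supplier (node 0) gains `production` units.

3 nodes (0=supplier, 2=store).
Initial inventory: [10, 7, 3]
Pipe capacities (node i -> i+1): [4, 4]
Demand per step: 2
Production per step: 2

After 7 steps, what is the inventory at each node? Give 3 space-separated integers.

Step 1: demand=2,sold=2 ship[1->2]=4 ship[0->1]=4 prod=2 -> inv=[8 7 5]
Step 2: demand=2,sold=2 ship[1->2]=4 ship[0->1]=4 prod=2 -> inv=[6 7 7]
Step 3: demand=2,sold=2 ship[1->2]=4 ship[0->1]=4 prod=2 -> inv=[4 7 9]
Step 4: demand=2,sold=2 ship[1->2]=4 ship[0->1]=4 prod=2 -> inv=[2 7 11]
Step 5: demand=2,sold=2 ship[1->2]=4 ship[0->1]=2 prod=2 -> inv=[2 5 13]
Step 6: demand=2,sold=2 ship[1->2]=4 ship[0->1]=2 prod=2 -> inv=[2 3 15]
Step 7: demand=2,sold=2 ship[1->2]=3 ship[0->1]=2 prod=2 -> inv=[2 2 16]

2 2 16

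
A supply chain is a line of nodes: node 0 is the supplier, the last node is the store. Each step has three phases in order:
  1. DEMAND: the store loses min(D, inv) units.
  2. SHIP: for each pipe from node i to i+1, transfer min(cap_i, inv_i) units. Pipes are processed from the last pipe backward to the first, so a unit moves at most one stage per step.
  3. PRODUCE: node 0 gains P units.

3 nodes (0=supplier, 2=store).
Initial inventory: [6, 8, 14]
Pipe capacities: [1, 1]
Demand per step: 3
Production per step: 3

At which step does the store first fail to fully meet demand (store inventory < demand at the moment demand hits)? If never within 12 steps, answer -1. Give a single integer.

Step 1: demand=3,sold=3 ship[1->2]=1 ship[0->1]=1 prod=3 -> [8 8 12]
Step 2: demand=3,sold=3 ship[1->2]=1 ship[0->1]=1 prod=3 -> [10 8 10]
Step 3: demand=3,sold=3 ship[1->2]=1 ship[0->1]=1 prod=3 -> [12 8 8]
Step 4: demand=3,sold=3 ship[1->2]=1 ship[0->1]=1 prod=3 -> [14 8 6]
Step 5: demand=3,sold=3 ship[1->2]=1 ship[0->1]=1 prod=3 -> [16 8 4]
Step 6: demand=3,sold=3 ship[1->2]=1 ship[0->1]=1 prod=3 -> [18 8 2]
Step 7: demand=3,sold=2 ship[1->2]=1 ship[0->1]=1 prod=3 -> [20 8 1]
Step 8: demand=3,sold=1 ship[1->2]=1 ship[0->1]=1 prod=3 -> [22 8 1]
Step 9: demand=3,sold=1 ship[1->2]=1 ship[0->1]=1 prod=3 -> [24 8 1]
Step 10: demand=3,sold=1 ship[1->2]=1 ship[0->1]=1 prod=3 -> [26 8 1]
Step 11: demand=3,sold=1 ship[1->2]=1 ship[0->1]=1 prod=3 -> [28 8 1]
Step 12: demand=3,sold=1 ship[1->2]=1 ship[0->1]=1 prod=3 -> [30 8 1]
First stockout at step 7

7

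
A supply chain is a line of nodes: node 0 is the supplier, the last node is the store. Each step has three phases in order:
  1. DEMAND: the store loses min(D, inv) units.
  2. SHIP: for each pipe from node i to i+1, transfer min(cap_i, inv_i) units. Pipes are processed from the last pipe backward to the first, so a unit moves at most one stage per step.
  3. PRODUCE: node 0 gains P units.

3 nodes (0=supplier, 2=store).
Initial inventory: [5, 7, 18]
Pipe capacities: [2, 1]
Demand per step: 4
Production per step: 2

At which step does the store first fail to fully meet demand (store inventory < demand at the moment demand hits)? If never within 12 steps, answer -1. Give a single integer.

Step 1: demand=4,sold=4 ship[1->2]=1 ship[0->1]=2 prod=2 -> [5 8 15]
Step 2: demand=4,sold=4 ship[1->2]=1 ship[0->1]=2 prod=2 -> [5 9 12]
Step 3: demand=4,sold=4 ship[1->2]=1 ship[0->1]=2 prod=2 -> [5 10 9]
Step 4: demand=4,sold=4 ship[1->2]=1 ship[0->1]=2 prod=2 -> [5 11 6]
Step 5: demand=4,sold=4 ship[1->2]=1 ship[0->1]=2 prod=2 -> [5 12 3]
Step 6: demand=4,sold=3 ship[1->2]=1 ship[0->1]=2 prod=2 -> [5 13 1]
Step 7: demand=4,sold=1 ship[1->2]=1 ship[0->1]=2 prod=2 -> [5 14 1]
Step 8: demand=4,sold=1 ship[1->2]=1 ship[0->1]=2 prod=2 -> [5 15 1]
Step 9: demand=4,sold=1 ship[1->2]=1 ship[0->1]=2 prod=2 -> [5 16 1]
Step 10: demand=4,sold=1 ship[1->2]=1 ship[0->1]=2 prod=2 -> [5 17 1]
Step 11: demand=4,sold=1 ship[1->2]=1 ship[0->1]=2 prod=2 -> [5 18 1]
Step 12: demand=4,sold=1 ship[1->2]=1 ship[0->1]=2 prod=2 -> [5 19 1]
First stockout at step 6

6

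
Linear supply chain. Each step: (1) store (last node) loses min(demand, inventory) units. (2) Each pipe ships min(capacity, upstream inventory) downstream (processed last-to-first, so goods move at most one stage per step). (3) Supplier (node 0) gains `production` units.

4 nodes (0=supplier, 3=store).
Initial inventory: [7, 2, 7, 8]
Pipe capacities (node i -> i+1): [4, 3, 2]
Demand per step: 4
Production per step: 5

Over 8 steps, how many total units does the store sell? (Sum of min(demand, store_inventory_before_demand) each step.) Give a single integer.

Answer: 22

Derivation:
Step 1: sold=4 (running total=4) -> [8 4 7 6]
Step 2: sold=4 (running total=8) -> [9 5 8 4]
Step 3: sold=4 (running total=12) -> [10 6 9 2]
Step 4: sold=2 (running total=14) -> [11 7 10 2]
Step 5: sold=2 (running total=16) -> [12 8 11 2]
Step 6: sold=2 (running total=18) -> [13 9 12 2]
Step 7: sold=2 (running total=20) -> [14 10 13 2]
Step 8: sold=2 (running total=22) -> [15 11 14 2]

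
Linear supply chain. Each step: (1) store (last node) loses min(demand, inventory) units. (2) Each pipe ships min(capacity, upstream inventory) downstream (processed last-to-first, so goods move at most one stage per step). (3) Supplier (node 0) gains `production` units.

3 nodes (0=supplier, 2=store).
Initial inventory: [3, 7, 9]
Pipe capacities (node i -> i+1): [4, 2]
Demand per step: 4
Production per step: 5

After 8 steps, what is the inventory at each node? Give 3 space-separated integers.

Step 1: demand=4,sold=4 ship[1->2]=2 ship[0->1]=3 prod=5 -> inv=[5 8 7]
Step 2: demand=4,sold=4 ship[1->2]=2 ship[0->1]=4 prod=5 -> inv=[6 10 5]
Step 3: demand=4,sold=4 ship[1->2]=2 ship[0->1]=4 prod=5 -> inv=[7 12 3]
Step 4: demand=4,sold=3 ship[1->2]=2 ship[0->1]=4 prod=5 -> inv=[8 14 2]
Step 5: demand=4,sold=2 ship[1->2]=2 ship[0->1]=4 prod=5 -> inv=[9 16 2]
Step 6: demand=4,sold=2 ship[1->2]=2 ship[0->1]=4 prod=5 -> inv=[10 18 2]
Step 7: demand=4,sold=2 ship[1->2]=2 ship[0->1]=4 prod=5 -> inv=[11 20 2]
Step 8: demand=4,sold=2 ship[1->2]=2 ship[0->1]=4 prod=5 -> inv=[12 22 2]

12 22 2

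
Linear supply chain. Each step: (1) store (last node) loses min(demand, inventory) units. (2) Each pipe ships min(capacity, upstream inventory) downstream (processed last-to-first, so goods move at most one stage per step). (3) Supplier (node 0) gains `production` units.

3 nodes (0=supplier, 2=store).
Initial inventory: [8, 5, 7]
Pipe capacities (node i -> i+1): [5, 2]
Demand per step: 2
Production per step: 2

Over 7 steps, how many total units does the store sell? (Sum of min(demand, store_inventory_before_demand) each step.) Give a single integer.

Answer: 14

Derivation:
Step 1: sold=2 (running total=2) -> [5 8 7]
Step 2: sold=2 (running total=4) -> [2 11 7]
Step 3: sold=2 (running total=6) -> [2 11 7]
Step 4: sold=2 (running total=8) -> [2 11 7]
Step 5: sold=2 (running total=10) -> [2 11 7]
Step 6: sold=2 (running total=12) -> [2 11 7]
Step 7: sold=2 (running total=14) -> [2 11 7]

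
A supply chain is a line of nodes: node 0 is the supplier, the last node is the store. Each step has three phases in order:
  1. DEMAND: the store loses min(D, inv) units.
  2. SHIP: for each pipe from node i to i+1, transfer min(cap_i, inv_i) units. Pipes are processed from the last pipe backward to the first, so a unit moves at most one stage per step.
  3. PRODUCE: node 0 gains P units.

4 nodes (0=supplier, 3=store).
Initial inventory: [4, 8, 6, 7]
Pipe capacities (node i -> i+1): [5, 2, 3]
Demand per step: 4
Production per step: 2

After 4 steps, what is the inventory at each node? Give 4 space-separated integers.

Step 1: demand=4,sold=4 ship[2->3]=3 ship[1->2]=2 ship[0->1]=4 prod=2 -> inv=[2 10 5 6]
Step 2: demand=4,sold=4 ship[2->3]=3 ship[1->2]=2 ship[0->1]=2 prod=2 -> inv=[2 10 4 5]
Step 3: demand=4,sold=4 ship[2->3]=3 ship[1->2]=2 ship[0->1]=2 prod=2 -> inv=[2 10 3 4]
Step 4: demand=4,sold=4 ship[2->3]=3 ship[1->2]=2 ship[0->1]=2 prod=2 -> inv=[2 10 2 3]

2 10 2 3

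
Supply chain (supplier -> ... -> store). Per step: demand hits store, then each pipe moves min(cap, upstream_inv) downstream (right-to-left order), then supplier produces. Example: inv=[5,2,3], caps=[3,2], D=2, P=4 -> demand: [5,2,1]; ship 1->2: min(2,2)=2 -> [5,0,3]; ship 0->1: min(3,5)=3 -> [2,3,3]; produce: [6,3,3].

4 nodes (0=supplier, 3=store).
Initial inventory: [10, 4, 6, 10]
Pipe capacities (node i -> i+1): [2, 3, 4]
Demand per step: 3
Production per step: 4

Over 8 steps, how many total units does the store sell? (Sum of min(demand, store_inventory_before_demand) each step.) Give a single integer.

Answer: 24

Derivation:
Step 1: sold=3 (running total=3) -> [12 3 5 11]
Step 2: sold=3 (running total=6) -> [14 2 4 12]
Step 3: sold=3 (running total=9) -> [16 2 2 13]
Step 4: sold=3 (running total=12) -> [18 2 2 12]
Step 5: sold=3 (running total=15) -> [20 2 2 11]
Step 6: sold=3 (running total=18) -> [22 2 2 10]
Step 7: sold=3 (running total=21) -> [24 2 2 9]
Step 8: sold=3 (running total=24) -> [26 2 2 8]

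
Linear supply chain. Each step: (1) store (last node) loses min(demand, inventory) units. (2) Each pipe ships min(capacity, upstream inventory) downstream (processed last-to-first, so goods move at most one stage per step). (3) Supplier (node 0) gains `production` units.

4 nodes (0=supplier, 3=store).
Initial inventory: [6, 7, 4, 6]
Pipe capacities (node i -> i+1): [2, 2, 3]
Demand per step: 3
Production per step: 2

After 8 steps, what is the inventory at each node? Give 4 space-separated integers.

Step 1: demand=3,sold=3 ship[2->3]=3 ship[1->2]=2 ship[0->1]=2 prod=2 -> inv=[6 7 3 6]
Step 2: demand=3,sold=3 ship[2->3]=3 ship[1->2]=2 ship[0->1]=2 prod=2 -> inv=[6 7 2 6]
Step 3: demand=3,sold=3 ship[2->3]=2 ship[1->2]=2 ship[0->1]=2 prod=2 -> inv=[6 7 2 5]
Step 4: demand=3,sold=3 ship[2->3]=2 ship[1->2]=2 ship[0->1]=2 prod=2 -> inv=[6 7 2 4]
Step 5: demand=3,sold=3 ship[2->3]=2 ship[1->2]=2 ship[0->1]=2 prod=2 -> inv=[6 7 2 3]
Step 6: demand=3,sold=3 ship[2->3]=2 ship[1->2]=2 ship[0->1]=2 prod=2 -> inv=[6 7 2 2]
Step 7: demand=3,sold=2 ship[2->3]=2 ship[1->2]=2 ship[0->1]=2 prod=2 -> inv=[6 7 2 2]
Step 8: demand=3,sold=2 ship[2->3]=2 ship[1->2]=2 ship[0->1]=2 prod=2 -> inv=[6 7 2 2]

6 7 2 2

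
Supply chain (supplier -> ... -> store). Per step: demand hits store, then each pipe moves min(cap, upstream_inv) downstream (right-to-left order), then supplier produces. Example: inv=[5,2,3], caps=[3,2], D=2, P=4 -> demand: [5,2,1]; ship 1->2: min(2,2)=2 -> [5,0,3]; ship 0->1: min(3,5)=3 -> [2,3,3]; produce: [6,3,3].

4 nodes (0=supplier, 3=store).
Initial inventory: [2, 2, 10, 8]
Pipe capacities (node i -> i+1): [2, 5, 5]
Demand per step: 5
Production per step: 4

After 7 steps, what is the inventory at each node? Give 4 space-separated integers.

Step 1: demand=5,sold=5 ship[2->3]=5 ship[1->2]=2 ship[0->1]=2 prod=4 -> inv=[4 2 7 8]
Step 2: demand=5,sold=5 ship[2->3]=5 ship[1->2]=2 ship[0->1]=2 prod=4 -> inv=[6 2 4 8]
Step 3: demand=5,sold=5 ship[2->3]=4 ship[1->2]=2 ship[0->1]=2 prod=4 -> inv=[8 2 2 7]
Step 4: demand=5,sold=5 ship[2->3]=2 ship[1->2]=2 ship[0->1]=2 prod=4 -> inv=[10 2 2 4]
Step 5: demand=5,sold=4 ship[2->3]=2 ship[1->2]=2 ship[0->1]=2 prod=4 -> inv=[12 2 2 2]
Step 6: demand=5,sold=2 ship[2->3]=2 ship[1->2]=2 ship[0->1]=2 prod=4 -> inv=[14 2 2 2]
Step 7: demand=5,sold=2 ship[2->3]=2 ship[1->2]=2 ship[0->1]=2 prod=4 -> inv=[16 2 2 2]

16 2 2 2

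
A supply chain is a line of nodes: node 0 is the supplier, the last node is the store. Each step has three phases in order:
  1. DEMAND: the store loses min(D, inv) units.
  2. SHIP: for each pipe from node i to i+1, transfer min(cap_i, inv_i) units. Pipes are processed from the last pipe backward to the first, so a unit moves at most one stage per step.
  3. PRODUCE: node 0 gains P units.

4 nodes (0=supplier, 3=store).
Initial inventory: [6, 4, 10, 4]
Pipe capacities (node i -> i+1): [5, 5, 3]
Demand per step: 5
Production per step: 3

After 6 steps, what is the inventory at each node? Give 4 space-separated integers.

Step 1: demand=5,sold=4 ship[2->3]=3 ship[1->2]=4 ship[0->1]=5 prod=3 -> inv=[4 5 11 3]
Step 2: demand=5,sold=3 ship[2->3]=3 ship[1->2]=5 ship[0->1]=4 prod=3 -> inv=[3 4 13 3]
Step 3: demand=5,sold=3 ship[2->3]=3 ship[1->2]=4 ship[0->1]=3 prod=3 -> inv=[3 3 14 3]
Step 4: demand=5,sold=3 ship[2->3]=3 ship[1->2]=3 ship[0->1]=3 prod=3 -> inv=[3 3 14 3]
Step 5: demand=5,sold=3 ship[2->3]=3 ship[1->2]=3 ship[0->1]=3 prod=3 -> inv=[3 3 14 3]
Step 6: demand=5,sold=3 ship[2->3]=3 ship[1->2]=3 ship[0->1]=3 prod=3 -> inv=[3 3 14 3]

3 3 14 3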